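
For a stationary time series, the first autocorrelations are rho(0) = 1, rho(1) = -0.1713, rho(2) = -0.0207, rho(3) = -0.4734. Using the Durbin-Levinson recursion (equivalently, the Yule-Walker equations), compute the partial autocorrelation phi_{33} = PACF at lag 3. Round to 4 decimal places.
\phi_{33} = -0.5020

The PACF at lag k is phi_{kk}, the last component of the solution
to the Yule-Walker system G_k phi = r_k where
  (G_k)_{ij} = rho(|i - j|), (r_k)_i = rho(i), i,j = 1..k.
Equivalently, Durbin-Levinson gives phi_{kk} iteratively:
  phi_{11} = rho(1)
  phi_{kk} = [rho(k) - sum_{j=1..k-1} phi_{k-1,j} rho(k-j)]
            / [1 - sum_{j=1..k-1} phi_{k-1,j} rho(j)],
  phi_{k,j} = phi_{k-1,j} - phi_{kk} phi_{k-1,k-j},  j = 1..k-1.
Step k = 1:
  phi_11 = rho(1) = -0.1713.
Step k = 2:
  phi_22 = [rho(2) - phi_11 rho(1)] / [1 - phi_11 rho(1)] = [-0.0207 - (-0.1713)(-0.1713)] / [1 - (-0.1713)(-0.1713)]
         = -0.05004369 / 0.97065631 = -0.051557.
  Update: phi_21 = phi_11 - phi_22 phi_11 = -0.1713 - (-0.051557)(-0.1713) = -0.180132.
Step k = 3:
  phi_33 = [rho(3) - phi_21 rho(2) - phi_22 rho(1)] / [1 - phi_21 rho(1) - phi_22 rho(2)]
    numerator   = -0.4734 - (-0.180132)(-0.0207) - (-0.051557)(-0.1713) = -0.48596036
    denominator = 1 - (-0.180132)(-0.1713) - (-0.051557)(-0.0207) = 0.96807623
  phi_33 = -0.48596036 / 0.96807623 = -0.502.
Therefore phi_{33} = -0.5020.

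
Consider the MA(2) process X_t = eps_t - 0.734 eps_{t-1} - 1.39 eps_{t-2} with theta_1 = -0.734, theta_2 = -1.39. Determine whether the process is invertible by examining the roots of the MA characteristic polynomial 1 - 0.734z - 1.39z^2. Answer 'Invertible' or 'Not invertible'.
\text{Not invertible}

The MA(q) characteristic polynomial is P(z) = 1 - 0.734z - 1.39z^2.
Invertibility requires all roots to lie outside the unit circle, i.e. |z| > 1 for every root.
Set 1 + (-0.734) z + (-1.39) z^2 = 0, i.e. a z^2 + b z + c = 0 with a = -1.39, b = -0.734, c = 1.
Discriminant D = b^2 - 4ac = (-0.734)^2 - 4*(-1.39)*1 = 0.538756 - (-5.56) = 6.098756.
D >= 0, so the roots are real: z = (-b +/- sqrt(D)) / (2a) = (0.734 +/- 2.469566) / (-2.78).
  z_1 = (0.734 + 2.469566) / (-2.78) = -1.1524,   |z_1| = 1.1524.
  z_2 = (0.734 - 2.469566) / (-2.78) = 0.6243,   |z_2| = 0.6243.
Moduli of all roots: 1.1524, 0.6243.
All moduli strictly greater than 1? No.
Verdict: Not invertible.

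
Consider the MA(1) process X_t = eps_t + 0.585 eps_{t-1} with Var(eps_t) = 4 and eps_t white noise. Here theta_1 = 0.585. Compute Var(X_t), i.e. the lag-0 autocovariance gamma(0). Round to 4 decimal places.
\gamma(0) = 5.3689

For an MA(q) process X_t = eps_t + sum_i theta_i eps_{t-i} with
Var(eps_t) = sigma^2, the variance is
  gamma(0) = sigma^2 * (1 + sum_i theta_i^2).
  sum_i theta_i^2 = (0.585)^2 = 0.342225.
  gamma(0) = 4 * (1 + 0.342225) = 4 * 1.342225 = 5.3689.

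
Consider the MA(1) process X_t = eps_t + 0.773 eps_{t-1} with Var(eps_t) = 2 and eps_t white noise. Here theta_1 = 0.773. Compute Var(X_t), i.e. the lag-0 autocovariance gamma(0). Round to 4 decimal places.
\gamma(0) = 3.1951

For an MA(q) process X_t = eps_t + sum_i theta_i eps_{t-i} with
Var(eps_t) = sigma^2, the variance is
  gamma(0) = sigma^2 * (1 + sum_i theta_i^2).
  sum_i theta_i^2 = (0.773)^2 = 0.597529.
  gamma(0) = 2 * (1 + 0.597529) = 2 * 1.597529 = 3.195058, which rounds to 3.1951.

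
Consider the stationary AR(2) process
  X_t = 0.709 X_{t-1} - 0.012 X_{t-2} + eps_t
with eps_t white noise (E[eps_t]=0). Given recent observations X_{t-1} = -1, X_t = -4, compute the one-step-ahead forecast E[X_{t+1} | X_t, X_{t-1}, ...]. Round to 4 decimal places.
E[X_{t+1} \mid \mathcal F_t] = -2.8240

For an AR(p) model X_t = c + sum_i phi_i X_{t-i} + eps_t, the
one-step-ahead conditional mean is
  E[X_{t+1} | X_t, ...] = c + sum_i phi_i X_{t+1-i}.
Substitute known values:
  E[X_{t+1} | ...] = (0.709) * (-4) + (-0.012) * (-1)
                   = -2.8240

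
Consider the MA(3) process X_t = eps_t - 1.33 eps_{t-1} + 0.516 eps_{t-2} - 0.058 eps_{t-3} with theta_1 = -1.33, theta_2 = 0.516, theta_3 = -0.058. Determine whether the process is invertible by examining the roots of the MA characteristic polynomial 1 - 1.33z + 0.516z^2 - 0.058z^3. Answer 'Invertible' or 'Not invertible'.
\text{Invertible}

The MA(q) characteristic polynomial is P(z) = 1 - 1.33z + 0.516z^2 - 0.058z^3.
Invertibility requires all roots to lie outside the unit circle, i.e. |z| > 1 for every root.
Degree 3: look for a simple real root z0 first, then factor out (1 - z/z0) and solve the remaining quadratic.
Testing z0 = 5: P(5) = 1 + (-1.33)(5) + (0.516)(5)^2 + (-0.058)(5)^3
  = 1 + (-6.65) + (12.9) + (-7.25) = 0.  So z_0 = 5 is a root, |z_0| = 5.
Divide out the factor (1 - 0.2 z) = (1 - z/z0) (since 1/z0 = 0.2):
  P(z) = (1 - 0.2 z)(1 + (-1.13) z + (0.29) z^2)
  [check: z-coef -1.13 - (0.2) = -1.33; z^2-coef 0.29 - (0.2)(-1.13) = 0.516; z^3-coef -(0.2)(0.29) = -0.058.]
Remaining roots from the quadratic factor 1 + (-1.13) z + (0.29) z^2:
  Set 1 + (-1.13) z + (0.29) z^2 = 0, i.e. a z^2 + b z + c = 0 with a = 0.29, b = -1.13, c = 1.
  Discriminant D = b^2 - 4ac = (-1.13)^2 - 4*(0.29)*1 = 1.2769 - (1.16) = 0.1169.
  D >= 0, so the roots are real: z = (-b +/- sqrt(D)) / (2a) = (1.13 +/- 0.341906) / (0.58).
    z_1 = (1.13 + 0.341906) / (0.58) = 2.5378,   |z_1| = 2.5378.
    z_2 = (1.13 - 0.341906) / (0.58) = 1.3588,   |z_2| = 1.3588.
Moduli of all roots: 5.0000, 2.5378, 1.3588.
All moduli strictly greater than 1? Yes.
Verdict: Invertible.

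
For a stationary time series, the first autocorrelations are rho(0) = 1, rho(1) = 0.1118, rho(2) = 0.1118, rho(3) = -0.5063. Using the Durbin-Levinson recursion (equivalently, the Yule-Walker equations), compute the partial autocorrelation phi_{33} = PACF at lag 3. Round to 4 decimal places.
\phi_{33} = -0.5409

The PACF at lag k is phi_{kk}, the last component of the solution
to the Yule-Walker system G_k phi = r_k where
  (G_k)_{ij} = rho(|i - j|), (r_k)_i = rho(i), i,j = 1..k.
Equivalently, Durbin-Levinson gives phi_{kk} iteratively:
  phi_{11} = rho(1)
  phi_{kk} = [rho(k) - sum_{j=1..k-1} phi_{k-1,j} rho(k-j)]
            / [1 - sum_{j=1..k-1} phi_{k-1,j} rho(j)],
  phi_{k,j} = phi_{k-1,j} - phi_{kk} phi_{k-1,k-j},  j = 1..k-1.
Step k = 1:
  phi_11 = rho(1) = 0.1118.
Step k = 2:
  phi_22 = [rho(2) - phi_11 rho(1)] / [1 - phi_11 rho(1)] = [0.1118 - (0.1118)(0.1118)] / [1 - (0.1118)(0.1118)]
         = 0.09930076 / 0.98750076 = 0.100558.
  Update: phi_21 = phi_11 - phi_22 phi_11 = 0.1118 - (0.100558)(0.1118) = 0.100558.
Step k = 3:
  phi_33 = [rho(3) - phi_21 rho(2) - phi_22 rho(1)] / [1 - phi_21 rho(1) - phi_22 rho(2)]
    numerator   = -0.5063 - (0.100558)(0.1118) - (0.100558)(0.1118) = -0.52878469
    denominator = 1 - (0.100558)(0.1118) - (0.100558)(0.1118) = 0.97751531
  phi_33 = -0.52878469 / 0.97751531 = -0.5409.
Therefore phi_{33} = -0.5409.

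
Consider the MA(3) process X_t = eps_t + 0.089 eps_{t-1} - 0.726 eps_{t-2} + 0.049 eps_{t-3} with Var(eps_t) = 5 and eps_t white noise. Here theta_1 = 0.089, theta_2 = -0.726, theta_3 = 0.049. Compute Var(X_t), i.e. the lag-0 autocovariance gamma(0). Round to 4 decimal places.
\gamma(0) = 7.6870

For an MA(q) process X_t = eps_t + sum_i theta_i eps_{t-i} with
Var(eps_t) = sigma^2, the variance is
  gamma(0) = sigma^2 * (1 + sum_i theta_i^2).
  sum_i theta_i^2 = (0.089)^2 + (-0.726)^2 + (0.049)^2 = 0.007921 + 0.527076 + 0.002401 = 0.537398.
  gamma(0) = 5 * (1 + 0.537398) = 5 * 1.537398 = 7.68699, which rounds to 7.6870.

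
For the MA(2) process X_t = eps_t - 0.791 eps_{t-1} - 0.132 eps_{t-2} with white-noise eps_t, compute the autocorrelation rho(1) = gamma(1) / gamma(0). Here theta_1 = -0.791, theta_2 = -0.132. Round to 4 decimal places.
\rho(1) = -0.4179

For an MA(q) process with theta_0 = 1, the autocovariance is
  gamma(k) = sigma^2 * sum_{i=0..q-k} theta_i * theta_{i+k},
and rho(k) = gamma(k) / gamma(0). Sigma^2 cancels.
  numerator   = (1)*(-0.791) + (-0.791)*(-0.132) = -0.686588.
  denominator = (1)^2 + (-0.791)^2 + (-0.132)^2 = 1.643105.
  rho(1) = -0.686588 / 1.643105 = -0.4179.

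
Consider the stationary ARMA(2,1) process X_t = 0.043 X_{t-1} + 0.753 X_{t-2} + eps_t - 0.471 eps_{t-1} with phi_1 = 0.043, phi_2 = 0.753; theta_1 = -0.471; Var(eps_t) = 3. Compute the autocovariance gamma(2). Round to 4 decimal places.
\gamma(2) = 5.5021

Multiply the model equation by X_{t-k} and take expectations. With theta_0 = psi_0 = 1 and psi_j the MA(infinity) weights, this gives
  gamma(k) - sum_i phi_i gamma(k-i) = c_k,
  c_k = sigma^2 * sum_{j=k..q} theta_j psi_{j-k}   (c_k = 0 for k > q),
using gamma(-m) = gamma(m).
psi-weights needed (psi_j = theta_j + sum_i phi_i psi_{j-i}):
  psi_1 = theta_1 + phi_1 = -0.471 + (0.043) = -0.428
Right-hand sides:
  c_0 = sigma^2 (1 + theta_1 psi_1) = 3 * (1 + (-0.471)(-0.428)) = 3 * 1.201588 = 3.604764
  c_1 = sigma^2 theta_1 = 3 * (-0.471) = -1.413
  c_2 = 0
Equations for k = 0, 1, 2 (AR order 2, c_2 = 0):
  (E0) gamma(0) = phi_1 gamma(1) + phi_2 gamma(2) + c_0
  (E1) gamma(1) = phi_1 gamma(0) + phi_2 gamma(1) + c_1
  (E2) gamma(2) = phi_1 gamma(1) + phi_2 gamma(0)
From (E1): gamma(1) = A gamma(0) + B with
  A = phi_1 / (1 - phi_2) = 0.043 / 0.247 = 0.174089,   B = c_1 / (1 - phi_2) = -1.413 / 0.247 = -5.720648.
Insert (E2) into (E0): gamma(0) (1 - phi_2^2) = phi_1 (1 + phi_2) gamma(1) + c_0.
  phi_1 (1 + phi_2) = (0.043)(1.753) = 0.075379,   1 - phi_2^2 = 0.432991.
Replace gamma(1) by A gamma(0) + B and collect gamma(0):
  gamma(0) [0.432991 - (0.075379)(0.174089)] = (0.075379)(-5.720648) + 3.604764
  gamma(0) * 0.419868 = 3.173547
  gamma(0) = 3.173547 / 0.419868 = 7.558434.
  gamma(1) = A gamma(0) + B = (0.174089)(7.558434) + (-5.720648) = -4.404807.
  gamma(2) = phi_1 gamma(1) + phi_2 gamma(0) = (0.043)(-4.404807) + (0.753)(7.558434) = 5.502094.
Therefore gamma(2) = 5.5021 (to 4 decimal places).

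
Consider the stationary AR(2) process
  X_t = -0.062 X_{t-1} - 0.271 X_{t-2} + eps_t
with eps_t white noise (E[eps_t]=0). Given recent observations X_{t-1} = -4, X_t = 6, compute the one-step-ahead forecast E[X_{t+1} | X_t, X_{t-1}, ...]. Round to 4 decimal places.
E[X_{t+1} \mid \mathcal F_t] = 0.7120

For an AR(p) model X_t = c + sum_i phi_i X_{t-i} + eps_t, the
one-step-ahead conditional mean is
  E[X_{t+1} | X_t, ...] = c + sum_i phi_i X_{t+1-i}.
Substitute known values:
  E[X_{t+1} | ...] = (-0.062) * (6) + (-0.271) * (-4)
                   = 0.7120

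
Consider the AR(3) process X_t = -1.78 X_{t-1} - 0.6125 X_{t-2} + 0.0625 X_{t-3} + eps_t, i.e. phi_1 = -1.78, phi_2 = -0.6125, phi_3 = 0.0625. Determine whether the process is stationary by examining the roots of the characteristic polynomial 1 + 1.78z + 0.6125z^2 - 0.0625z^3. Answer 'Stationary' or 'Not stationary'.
\text{Not stationary}

The AR(p) characteristic polynomial is P(z) = 1 + 1.78z + 0.6125z^2 - 0.0625z^3.
Stationarity requires all roots to lie outside the unit circle, i.e. |z| > 1 for every root.
Degree 3: look for a simple real root z0 first, then factor out (1 - z/z0) and solve the remaining quadratic.
Testing z0 = -0.8: P(-0.8) = 1 + (1.78)(-0.8) + (0.6125)(-0.8)^2 + (-0.0625)(-0.8)^3
  = 1 + (-1.424) + (0.392) + (0.032) = 0.  So z_0 = -0.8 is a root, |z_0| = 0.8.
Divide out the factor (1 + 1.25 z) = (1 - z/z0) (since 1/z0 = -1.25):
  P(z) = (1 + 1.25 z)(1 + (0.53) z + (-0.05) z^2)
  [check: z-coef 0.53 - (-1.25) = 1.78; z^2-coef -0.05 - (-1.25)(0.53) = 0.6125; z^3-coef -(-1.25)(-0.05) = -0.0625.]
Remaining roots from the quadratic factor 1 + (0.53) z + (-0.05) z^2:
  Set 1 + (0.53) z + (-0.05) z^2 = 0, i.e. a z^2 + b z + c = 0 with a = -0.05, b = 0.53, c = 1.
  Discriminant D = b^2 - 4ac = (0.53)^2 - 4*(-0.05)*1 = 0.2809 - (-0.2) = 0.4809.
  D >= 0, so the roots are real: z = (-b +/- sqrt(D)) / (2a) = (-0.53 +/- 0.69347) / (-0.1).
    z_1 = (-0.53 + 0.69347) / (-0.1) = -1.6347,   |z_1| = 1.6347.
    z_2 = (-0.53 - 0.69347) / (-0.1) = 12.2347,   |z_2| = 12.2347.
Moduli of all roots: 0.8000, 1.6347, 12.2347.
All moduli strictly greater than 1? No.
Verdict: Not stationary.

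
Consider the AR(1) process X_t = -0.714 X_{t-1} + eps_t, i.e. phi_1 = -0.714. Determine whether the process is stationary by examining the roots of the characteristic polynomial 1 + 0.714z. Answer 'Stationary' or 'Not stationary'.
\text{Stationary}

The AR(p) characteristic polynomial is P(z) = 1 + 0.714z.
Stationarity requires all roots to lie outside the unit circle, i.e. |z| > 1 for every root.
This is linear in z: 1 + (0.714) z = 0  =>  z = -1/(0.714) = -1.40056,  |z| = 1.40056.
Moduli of all roots: 1.4006.
All moduli strictly greater than 1? Yes.
Verdict: Stationary.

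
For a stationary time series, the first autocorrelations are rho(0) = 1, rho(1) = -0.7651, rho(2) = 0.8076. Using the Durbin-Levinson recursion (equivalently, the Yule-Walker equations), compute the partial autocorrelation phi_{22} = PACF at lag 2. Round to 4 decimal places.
\phi_{22} = 0.5360

The PACF at lag k is phi_{kk}, the last component of the solution
to the Yule-Walker system G_k phi = r_k where
  (G_k)_{ij} = rho(|i - j|), (r_k)_i = rho(i), i,j = 1..k.
Equivalently, Durbin-Levinson gives phi_{kk} iteratively:
  phi_{11} = rho(1)
  phi_{kk} = [rho(k) - sum_{j=1..k-1} phi_{k-1,j} rho(k-j)]
            / [1 - sum_{j=1..k-1} phi_{k-1,j} rho(j)],
  phi_{k,j} = phi_{k-1,j} - phi_{kk} phi_{k-1,k-j},  j = 1..k-1.
Step k = 1:
  phi_11 = rho(1) = -0.7651.
Step k = 2:
  phi_22 = [rho(2) - phi_11 rho(1)] / [1 - phi_11 rho(1)] = [0.8076 - (-0.7651)(-0.7651)] / [1 - (-0.7651)(-0.7651)]
         = 0.22222199 / 0.41462199 = 0.536.
Therefore phi_{22} = 0.5360.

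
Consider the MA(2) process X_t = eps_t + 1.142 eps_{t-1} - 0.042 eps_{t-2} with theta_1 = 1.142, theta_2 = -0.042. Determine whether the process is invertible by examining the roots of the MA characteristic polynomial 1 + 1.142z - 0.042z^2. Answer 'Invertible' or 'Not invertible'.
\text{Not invertible}

The MA(q) characteristic polynomial is P(z) = 1 + 1.142z - 0.042z^2.
Invertibility requires all roots to lie outside the unit circle, i.e. |z| > 1 for every root.
Set 1 + (1.142) z + (-0.042) z^2 = 0, i.e. a z^2 + b z + c = 0 with a = -0.042, b = 1.142, c = 1.
Discriminant D = b^2 - 4ac = (1.142)^2 - 4*(-0.042)*1 = 1.304164 - (-0.168) = 1.472164.
D >= 0, so the roots are real: z = (-b +/- sqrt(D)) / (2a) = (-1.142 +/- 1.213328) / (-0.084).
  z_1 = (-1.142 + 1.213328) / (-0.084) = -0.8491,   |z_1| = 0.8491.
  z_2 = (-1.142 - 1.213328) / (-0.084) = 28.0396,   |z_2| = 28.0396.
Moduli of all roots: 0.8491, 28.0396.
All moduli strictly greater than 1? No.
Verdict: Not invertible.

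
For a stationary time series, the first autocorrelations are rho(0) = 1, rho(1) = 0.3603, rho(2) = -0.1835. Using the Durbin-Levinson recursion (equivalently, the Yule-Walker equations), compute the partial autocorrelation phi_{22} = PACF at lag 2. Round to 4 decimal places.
\phi_{22} = -0.3601

The PACF at lag k is phi_{kk}, the last component of the solution
to the Yule-Walker system G_k phi = r_k where
  (G_k)_{ij} = rho(|i - j|), (r_k)_i = rho(i), i,j = 1..k.
Equivalently, Durbin-Levinson gives phi_{kk} iteratively:
  phi_{11} = rho(1)
  phi_{kk} = [rho(k) - sum_{j=1..k-1} phi_{k-1,j} rho(k-j)]
            / [1 - sum_{j=1..k-1} phi_{k-1,j} rho(j)],
  phi_{k,j} = phi_{k-1,j} - phi_{kk} phi_{k-1,k-j},  j = 1..k-1.
Step k = 1:
  phi_11 = rho(1) = 0.3603.
Step k = 2:
  phi_22 = [rho(2) - phi_11 rho(1)] / [1 - phi_11 rho(1)] = [-0.1835 - (0.3603)(0.3603)] / [1 - (0.3603)(0.3603)]
         = -0.31331609 / 0.87018391 = -0.3601.
Therefore phi_{22} = -0.3601.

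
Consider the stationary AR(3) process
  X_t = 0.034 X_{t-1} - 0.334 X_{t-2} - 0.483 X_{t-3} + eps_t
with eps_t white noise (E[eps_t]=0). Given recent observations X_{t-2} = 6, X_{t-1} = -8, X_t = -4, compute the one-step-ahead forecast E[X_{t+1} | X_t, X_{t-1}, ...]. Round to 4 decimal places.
E[X_{t+1} \mid \mathcal F_t] = -0.3620

For an AR(p) model X_t = c + sum_i phi_i X_{t-i} + eps_t, the
one-step-ahead conditional mean is
  E[X_{t+1} | X_t, ...] = c + sum_i phi_i X_{t+1-i}.
Substitute known values:
  E[X_{t+1} | ...] = (0.034) * (-4) + (-0.334) * (-8) + (-0.483) * (6)
                   = -0.3620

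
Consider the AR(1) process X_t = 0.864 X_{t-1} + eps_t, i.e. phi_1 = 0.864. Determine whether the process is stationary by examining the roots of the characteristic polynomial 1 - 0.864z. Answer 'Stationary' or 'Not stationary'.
\text{Stationary}

The AR(p) characteristic polynomial is P(z) = 1 - 0.864z.
Stationarity requires all roots to lie outside the unit circle, i.e. |z| > 1 for every root.
This is linear in z: 1 + (-0.864) z = 0  =>  z = -1/(-0.864) = 1.157407,  |z| = 1.157407.
Moduli of all roots: 1.1574.
All moduli strictly greater than 1? Yes.
Verdict: Stationary.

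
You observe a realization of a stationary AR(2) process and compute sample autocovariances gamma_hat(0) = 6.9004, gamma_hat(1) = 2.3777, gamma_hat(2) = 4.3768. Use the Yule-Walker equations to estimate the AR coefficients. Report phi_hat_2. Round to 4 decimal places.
\hat\phi_{2} = 0.5850

The Yule-Walker equations for an AR(p) process read, in matrix form,
  Gamma_p phi = r_p,   with   (Gamma_p)_{ij} = gamma(|i - j|),
                       (r_p)_i = gamma(i),   i,j = 1..p.
Substitute the sample gammas (Toeplitz matrix and right-hand side of size 2):
  Gamma_p = [[6.9004, 2.3777], [2.3777, 6.9004]]
  r_p     = [2.3777, 4.3768]
Written out:
  6.9004 phi_1 + 2.3777 phi_2 = 2.3777
  2.3777 phi_1 + 6.9004 phi_2 = 4.3768
Solve by Cramer's rule:
  det = gamma(0)^2 - gamma(1)^2 = (6.9004)^2 - (2.3777)^2 = 47.61552016 - 5.65345729 = 41.96206287
  phi_hat_1 = [gamma(1) gamma(0) - gamma(1) gamma(2)] / det = [(2.3777)(6.9004) - (2.3777)(4.3768)] / 41.96206287 = 6.00036372 / 41.96206287 = 0.143
  phi_hat_2 = [gamma(0) gamma(2) - gamma(1)^2] / det = [(6.9004)(4.3768) - (2.3777)^2] / 41.96206287 = 24.54821343 / 41.96206287 = 0.585
So phi_hat = [0.1430, 0.5850].
Therefore phi_hat_2 = 0.5850.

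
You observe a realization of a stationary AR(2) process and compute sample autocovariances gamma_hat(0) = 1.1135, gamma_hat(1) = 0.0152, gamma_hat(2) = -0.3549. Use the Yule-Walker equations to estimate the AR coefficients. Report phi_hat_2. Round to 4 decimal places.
\hat\phi_{2} = -0.3190

The Yule-Walker equations for an AR(p) process read, in matrix form,
  Gamma_p phi = r_p,   with   (Gamma_p)_{ij} = gamma(|i - j|),
                       (r_p)_i = gamma(i),   i,j = 1..p.
Substitute the sample gammas (Toeplitz matrix and right-hand side of size 2):
  Gamma_p = [[1.1135, 0.0152], [0.0152, 1.1135]]
  r_p     = [0.0152, -0.3549]
Written out:
  1.1135 phi_1 + 0.0152 phi_2 = 0.0152
  0.0152 phi_1 + 1.1135 phi_2 = -0.3549
Solve by Cramer's rule:
  det = gamma(0)^2 - gamma(1)^2 = (1.1135)^2 - (0.0152)^2 = 1.23988225 - 0.00023104 = 1.23965121
  phi_hat_1 = [gamma(1) gamma(0) - gamma(1) gamma(2)] / det = [(0.0152)(1.1135) - (0.0152)(-0.3549)] / 1.23965121 = 0.02231968 / 1.23965121 = 0.018
  phi_hat_2 = [gamma(0) gamma(2) - gamma(1)^2] / det = [(1.1135)(-0.3549) - (0.0152)^2] / 1.23965121 = -0.39541219 / 1.23965121 = -0.319
So phi_hat = [0.0180, -0.3190].
Therefore phi_hat_2 = -0.3190.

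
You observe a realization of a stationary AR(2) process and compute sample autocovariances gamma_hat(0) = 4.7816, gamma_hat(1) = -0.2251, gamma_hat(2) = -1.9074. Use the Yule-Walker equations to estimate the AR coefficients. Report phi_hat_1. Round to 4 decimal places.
\hat\phi_{1} = -0.0660

The Yule-Walker equations for an AR(p) process read, in matrix form,
  Gamma_p phi = r_p,   with   (Gamma_p)_{ij} = gamma(|i - j|),
                       (r_p)_i = gamma(i),   i,j = 1..p.
Substitute the sample gammas (Toeplitz matrix and right-hand side of size 2):
  Gamma_p = [[4.7816, -0.2251], [-0.2251, 4.7816]]
  r_p     = [-0.2251, -1.9074]
Written out:
  4.7816 phi_1 - 0.2251 phi_2 = -0.2251
  -0.2251 phi_1 + 4.7816 phi_2 = -1.9074
Solve by Cramer's rule:
  det = gamma(0)^2 - gamma(1)^2 = (4.7816)^2 - (-0.2251)^2 = 22.86369856 - 0.05067001 = 22.81302855
  phi_hat_1 = [gamma(1) gamma(0) - gamma(1) gamma(2)] / det = [(-0.2251)(4.7816) - (-0.2251)(-1.9074)] / 22.81302855 = -1.5056939 / 22.81302855 = -0.066
  phi_hat_2 = [gamma(0) gamma(2) - gamma(1)^2] / det = [(4.7816)(-1.9074) - (-0.2251)^2] / 22.81302855 = -9.17109385 / 22.81302855 = -0.402
So phi_hat = [-0.0660, -0.4020].
Therefore phi_hat_1 = -0.0660.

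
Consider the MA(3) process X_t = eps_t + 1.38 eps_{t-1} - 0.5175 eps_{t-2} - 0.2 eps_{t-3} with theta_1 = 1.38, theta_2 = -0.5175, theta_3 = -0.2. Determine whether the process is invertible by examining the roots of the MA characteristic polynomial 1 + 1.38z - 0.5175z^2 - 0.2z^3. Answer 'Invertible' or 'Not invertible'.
\text{Not invertible}

The MA(q) characteristic polynomial is P(z) = 1 + 1.38z - 0.5175z^2 - 0.2z^3.
Invertibility requires all roots to lie outside the unit circle, i.e. |z| > 1 for every root.
Degree 3: look for a simple real root z0 first, then factor out (1 - z/z0) and solve the remaining quadratic.
Testing z0 = -4: P(-4) = 1 + (1.38)(-4) + (-0.5175)(-4)^2 + (-0.2)(-4)^3
  = 1 + (-5.52) + (-8.28) + (12.8) = 0.  So z_0 = -4 is a root, |z_0| = 4.
Divide out the factor (1 + 0.25 z) = (1 - z/z0) (since 1/z0 = -0.25):
  P(z) = (1 + 0.25 z)(1 + (1.13) z + (-0.8) z^2)
  [check: z-coef 1.13 - (-0.25) = 1.38; z^2-coef -0.8 - (-0.25)(1.13) = -0.5175; z^3-coef -(-0.25)(-0.8) = -0.2.]
Remaining roots from the quadratic factor 1 + (1.13) z + (-0.8) z^2:
  Set 1 + (1.13) z + (-0.8) z^2 = 0, i.e. a z^2 + b z + c = 0 with a = -0.8, b = 1.13, c = 1.
  Discriminant D = b^2 - 4ac = (1.13)^2 - 4*(-0.8)*1 = 1.2769 - (-3.2) = 4.4769.
  D >= 0, so the roots are real: z = (-b +/- sqrt(D)) / (2a) = (-1.13 +/- 2.115869) / (-1.6).
    z_1 = (-1.13 + 2.115869) / (-1.6) = -0.6162,   |z_1| = 0.6162.
    z_2 = (-1.13 - 2.115869) / (-1.6) = 2.0287,   |z_2| = 2.0287.
Moduli of all roots: 4.0000, 0.6162, 2.0287.
All moduli strictly greater than 1? No.
Verdict: Not invertible.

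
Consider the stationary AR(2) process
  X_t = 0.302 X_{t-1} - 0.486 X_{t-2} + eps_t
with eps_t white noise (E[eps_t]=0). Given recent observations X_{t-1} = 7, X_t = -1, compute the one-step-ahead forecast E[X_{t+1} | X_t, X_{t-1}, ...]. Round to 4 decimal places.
E[X_{t+1} \mid \mathcal F_t] = -3.7040

For an AR(p) model X_t = c + sum_i phi_i X_{t-i} + eps_t, the
one-step-ahead conditional mean is
  E[X_{t+1} | X_t, ...] = c + sum_i phi_i X_{t+1-i}.
Substitute known values:
  E[X_{t+1} | ...] = (0.302) * (-1) + (-0.486) * (7)
                   = -3.7040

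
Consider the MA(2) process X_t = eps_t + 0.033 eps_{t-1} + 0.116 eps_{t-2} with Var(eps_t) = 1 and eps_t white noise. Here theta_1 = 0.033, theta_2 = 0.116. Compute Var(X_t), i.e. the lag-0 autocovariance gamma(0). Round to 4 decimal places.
\gamma(0) = 1.0145

For an MA(q) process X_t = eps_t + sum_i theta_i eps_{t-i} with
Var(eps_t) = sigma^2, the variance is
  gamma(0) = sigma^2 * (1 + sum_i theta_i^2).
  sum_i theta_i^2 = (0.033)^2 + (0.116)^2 = 0.001089 + 0.013456 = 0.014545.
  gamma(0) = 1 * (1 + 0.014545) = 1 * 1.014545 = 1.014545, which rounds to 1.0145.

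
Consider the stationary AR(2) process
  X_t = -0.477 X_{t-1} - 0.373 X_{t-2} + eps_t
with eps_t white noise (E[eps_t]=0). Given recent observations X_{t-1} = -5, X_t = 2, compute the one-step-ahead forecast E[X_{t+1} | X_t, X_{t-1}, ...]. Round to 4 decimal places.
E[X_{t+1} \mid \mathcal F_t] = 0.9110

For an AR(p) model X_t = c + sum_i phi_i X_{t-i} + eps_t, the
one-step-ahead conditional mean is
  E[X_{t+1} | X_t, ...] = c + sum_i phi_i X_{t+1-i}.
Substitute known values:
  E[X_{t+1} | ...] = (-0.477) * (2) + (-0.373) * (-5)
                   = 0.9110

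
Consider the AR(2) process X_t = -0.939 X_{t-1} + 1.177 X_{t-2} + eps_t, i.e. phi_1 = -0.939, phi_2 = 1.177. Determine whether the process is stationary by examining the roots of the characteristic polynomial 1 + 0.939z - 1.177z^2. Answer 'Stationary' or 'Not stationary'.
\text{Not stationary}

The AR(p) characteristic polynomial is P(z) = 1 + 0.939z - 1.177z^2.
Stationarity requires all roots to lie outside the unit circle, i.e. |z| > 1 for every root.
Set 1 + (0.939) z + (-1.177) z^2 = 0, i.e. a z^2 + b z + c = 0 with a = -1.177, b = 0.939, c = 1.
Discriminant D = b^2 - 4ac = (0.939)^2 - 4*(-1.177)*1 = 0.881721 - (-4.708) = 5.589721.
D >= 0, so the roots are real: z = (-b +/- sqrt(D)) / (2a) = (-0.939 +/- 2.364259) / (-2.354).
  z_1 = (-0.939 + 2.364259) / (-2.354) = -0.6055,   |z_1| = 0.6055.
  z_2 = (-0.939 - 2.364259) / (-2.354) = 1.4033,   |z_2| = 1.4033.
Moduli of all roots: 0.6055, 1.4033.
All moduli strictly greater than 1? No.
Verdict: Not stationary.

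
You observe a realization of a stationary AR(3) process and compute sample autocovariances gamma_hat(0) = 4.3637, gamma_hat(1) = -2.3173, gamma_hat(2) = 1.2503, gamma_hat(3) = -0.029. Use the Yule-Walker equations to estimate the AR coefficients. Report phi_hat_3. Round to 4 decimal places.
\hat\phi_{3} = 0.2060

The Yule-Walker equations for an AR(p) process read, in matrix form,
  Gamma_p phi = r_p,   with   (Gamma_p)_{ij} = gamma(|i - j|),
                       (r_p)_i = gamma(i),   i,j = 1..p.
Substitute the sample gammas (Toeplitz matrix and right-hand side of size 3):
  Gamma_p = [[4.3637, -2.3173, 1.2503], [-2.3173, 4.3637, -2.3173], [1.2503, -2.3173, 4.3637]]
  r_p     = [-2.3173, 1.2503, -0.029]
Written out (R1..R3):
  (R1) 4.3637 phi_1 - 2.3173 phi_2 + 1.2503 phi_3 = -2.3173
  (R2) -2.3173 phi_1 + 4.3637 phi_2 - 2.3173 phi_3 = 1.2503
  (R3) 1.2503 phi_1 - 2.3173 phi_2 + 4.3637 phi_3 = -0.029
Gaussian elimination:
  R2 <- R2 - (-2.3173/4.3637) R1 = R2 - (-0.53104) R1:  3.133121 phi_2 - 1.65334 phi_3 = 0.019721
  R3 <- R3 - (1.2503/4.3637) R1 = R3 - (0.286523) R1:  -1.65334 phi_2 + 4.00546 phi_3 = 0.63496
  R3 <- R3 - (-1.65334/3.133121) R2 = R3 - (-0.527698) R2:  3.132996 phi_3 = 0.645366
Back-substitution:
  phi_hat_3 = 0.645366 / 3.132996 = 0.20599
  phi_hat_2 = (0.019721 - (-1.65334)(0.20599)) / 3.133121 = 0.114995
  phi_hat_1 = (-2.3173 - (-2.3173)(0.114995) - (1.2503)(0.20599)) / 4.3637 = -0.528994
So phi_hat = [-0.5290, 0.1150, 0.2060].
Therefore phi_hat_3 = 0.2060.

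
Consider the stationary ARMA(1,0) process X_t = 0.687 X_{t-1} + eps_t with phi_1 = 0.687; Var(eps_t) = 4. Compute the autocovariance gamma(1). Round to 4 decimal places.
\gamma(1) = 5.2042

Multiply the model equation by X_{t-k} and take expectations. With theta_0 = psi_0 = 1 and psi_j the MA(infinity) weights, this gives
  gamma(k) - sum_i phi_i gamma(k-i) = c_k,
  c_k = sigma^2 * sum_{j=k..q} theta_j psi_{j-k}   (c_k = 0 for k > q),
using gamma(-m) = gamma(m).
Pure AR (q = 0): c_0 = sigma^2 = 4, c_k = 0 for k >= 1.
Equations for k = 0 and k = 1 (AR order 1):
  gamma(0) = phi_1 gamma(1) + c_0
  gamma(1) = phi_1 gamma(0) + c_1
Substituting the second into the first: gamma(0) (1 - phi_1^2) = c_0 + phi_1 c_1, so
  gamma(0) = c_0 / (1 - phi_1^2) = 4 / (1 - (0.687)^2) = 4 / 0.528031 = 7.575313.
  gamma(1) = phi_1 gamma(0) = (0.687)(7.575313) = 5.20424.
Therefore gamma(1) = 5.2042 (to 4 decimal places).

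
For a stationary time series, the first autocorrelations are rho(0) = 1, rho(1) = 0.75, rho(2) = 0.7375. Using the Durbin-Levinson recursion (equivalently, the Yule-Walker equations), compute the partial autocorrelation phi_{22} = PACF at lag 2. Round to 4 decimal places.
\phi_{22} = 0.4000

The PACF at lag k is phi_{kk}, the last component of the solution
to the Yule-Walker system G_k phi = r_k where
  (G_k)_{ij} = rho(|i - j|), (r_k)_i = rho(i), i,j = 1..k.
Equivalently, Durbin-Levinson gives phi_{kk} iteratively:
  phi_{11} = rho(1)
  phi_{kk} = [rho(k) - sum_{j=1..k-1} phi_{k-1,j} rho(k-j)]
            / [1 - sum_{j=1..k-1} phi_{k-1,j} rho(j)],
  phi_{k,j} = phi_{k-1,j} - phi_{kk} phi_{k-1,k-j},  j = 1..k-1.
Step k = 1:
  phi_11 = rho(1) = 0.75.
Step k = 2:
  phi_22 = [rho(2) - phi_11 rho(1)] / [1 - phi_11 rho(1)] = [0.7375 - (0.75)(0.75)] / [1 - (0.75)(0.75)]
         = 0.175 / 0.4375 = 0.4.
Therefore phi_{22} = 0.4000.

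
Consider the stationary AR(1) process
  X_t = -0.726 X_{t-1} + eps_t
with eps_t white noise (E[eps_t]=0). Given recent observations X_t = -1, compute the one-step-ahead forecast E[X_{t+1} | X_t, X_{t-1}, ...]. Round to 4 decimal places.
E[X_{t+1} \mid \mathcal F_t] = 0.7260

For an AR(p) model X_t = c + sum_i phi_i X_{t-i} + eps_t, the
one-step-ahead conditional mean is
  E[X_{t+1} | X_t, ...] = c + sum_i phi_i X_{t+1-i}.
Substitute known values:
  E[X_{t+1} | ...] = (-0.726) * (-1)
                   = 0.7260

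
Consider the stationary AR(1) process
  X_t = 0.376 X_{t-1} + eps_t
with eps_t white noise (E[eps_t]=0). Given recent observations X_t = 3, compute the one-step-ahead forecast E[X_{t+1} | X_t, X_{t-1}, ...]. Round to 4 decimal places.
E[X_{t+1} \mid \mathcal F_t] = 1.1280

For an AR(p) model X_t = c + sum_i phi_i X_{t-i} + eps_t, the
one-step-ahead conditional mean is
  E[X_{t+1} | X_t, ...] = c + sum_i phi_i X_{t+1-i}.
Substitute known values:
  E[X_{t+1} | ...] = (0.376) * (3)
                   = 1.1280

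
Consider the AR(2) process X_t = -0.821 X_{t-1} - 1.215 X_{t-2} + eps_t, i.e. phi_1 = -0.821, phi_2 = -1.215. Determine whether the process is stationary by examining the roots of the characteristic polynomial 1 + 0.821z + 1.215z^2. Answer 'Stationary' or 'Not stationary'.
\text{Not stationary}

The AR(p) characteristic polynomial is P(z) = 1 + 0.821z + 1.215z^2.
Stationarity requires all roots to lie outside the unit circle, i.e. |z| > 1 for every root.
Set 1 + (0.821) z + (1.215) z^2 = 0, i.e. a z^2 + b z + c = 0 with a = 1.215, b = 0.821, c = 1.
Discriminant D = b^2 - 4ac = (0.821)^2 - 4*(1.215)*1 = 0.674041 - (4.86) = -4.185959.
D < 0, so the roots are the complex-conjugate pair z = (-b +/- i sqrt(-D)) / (2a) = -0.3379 +/- 0.842i.
For a conjugate pair |z|^2 = z * conj(z) = (product of roots) = c/a = 1/(1.215) = 0.823045, so |z| = sqrt(0.823045) = 0.9072 for both roots.
Moduli of all roots: 0.9072, 0.9072.
All moduli strictly greater than 1? No.
Verdict: Not stationary.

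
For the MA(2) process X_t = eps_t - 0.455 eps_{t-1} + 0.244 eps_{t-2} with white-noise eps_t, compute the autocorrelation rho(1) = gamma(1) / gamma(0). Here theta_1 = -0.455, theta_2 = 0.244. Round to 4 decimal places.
\rho(1) = -0.4469

For an MA(q) process with theta_0 = 1, the autocovariance is
  gamma(k) = sigma^2 * sum_{i=0..q-k} theta_i * theta_{i+k},
and rho(k) = gamma(k) / gamma(0). Sigma^2 cancels.
  numerator   = (1)*(-0.455) + (-0.455)*(0.244) = -0.56602.
  denominator = (1)^2 + (-0.455)^2 + (0.244)^2 = 1.266561.
  rho(1) = -0.56602 / 1.266561 = -0.4469.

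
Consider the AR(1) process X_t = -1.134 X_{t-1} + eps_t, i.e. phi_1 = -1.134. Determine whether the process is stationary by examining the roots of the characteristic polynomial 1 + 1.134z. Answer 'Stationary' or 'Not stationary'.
\text{Not stationary}

The AR(p) characteristic polynomial is P(z) = 1 + 1.134z.
Stationarity requires all roots to lie outside the unit circle, i.e. |z| > 1 for every root.
This is linear in z: 1 + (1.134) z = 0  =>  z = -1/(1.134) = -0.881834,  |z| = 0.881834.
Moduli of all roots: 0.8818.
All moduli strictly greater than 1? No.
Verdict: Not stationary.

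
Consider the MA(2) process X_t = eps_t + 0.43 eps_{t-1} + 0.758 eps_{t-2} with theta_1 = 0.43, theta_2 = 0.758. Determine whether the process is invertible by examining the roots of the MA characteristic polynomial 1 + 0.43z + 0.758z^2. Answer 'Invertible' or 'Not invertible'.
\text{Invertible}

The MA(q) characteristic polynomial is P(z) = 1 + 0.43z + 0.758z^2.
Invertibility requires all roots to lie outside the unit circle, i.e. |z| > 1 for every root.
Set 1 + (0.43) z + (0.758) z^2 = 0, i.e. a z^2 + b z + c = 0 with a = 0.758, b = 0.43, c = 1.
Discriminant D = b^2 - 4ac = (0.43)^2 - 4*(0.758)*1 = 0.1849 - (3.032) = -2.8471.
D < 0, so the roots are the complex-conjugate pair z = (-b +/- i sqrt(-D)) / (2a) = -0.2836 +/- 1.113i.
For a conjugate pair |z|^2 = z * conj(z) = (product of roots) = c/a = 1/(0.758) = 1.319261, so |z| = sqrt(1.319261) = 1.1486 for both roots.
Moduli of all roots: 1.1486, 1.1486.
All moduli strictly greater than 1? Yes.
Verdict: Invertible.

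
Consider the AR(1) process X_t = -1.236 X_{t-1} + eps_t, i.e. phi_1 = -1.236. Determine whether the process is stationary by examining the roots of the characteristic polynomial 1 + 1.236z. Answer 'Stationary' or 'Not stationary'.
\text{Not stationary}

The AR(p) characteristic polynomial is P(z) = 1 + 1.236z.
Stationarity requires all roots to lie outside the unit circle, i.e. |z| > 1 for every root.
This is linear in z: 1 + (1.236) z = 0  =>  z = -1/(1.236) = -0.809061,  |z| = 0.809061.
Moduli of all roots: 0.8091.
All moduli strictly greater than 1? No.
Verdict: Not stationary.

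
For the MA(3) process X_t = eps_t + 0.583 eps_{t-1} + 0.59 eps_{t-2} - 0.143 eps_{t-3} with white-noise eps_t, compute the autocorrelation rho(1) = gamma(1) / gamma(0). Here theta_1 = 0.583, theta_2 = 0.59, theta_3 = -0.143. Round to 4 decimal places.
\rho(1) = 0.4932

For an MA(q) process with theta_0 = 1, the autocovariance is
  gamma(k) = sigma^2 * sum_{i=0..q-k} theta_i * theta_{i+k},
and rho(k) = gamma(k) / gamma(0). Sigma^2 cancels.
  numerator   = (1)*(0.583) + (0.583)*(0.59) + (0.59)*(-0.143) = 0.8426.
  denominator = (1)^2 + (0.583)^2 + (0.59)^2 + (-0.143)^2 = 1.708438.
  rho(1) = 0.8426 / 1.708438 = 0.4932.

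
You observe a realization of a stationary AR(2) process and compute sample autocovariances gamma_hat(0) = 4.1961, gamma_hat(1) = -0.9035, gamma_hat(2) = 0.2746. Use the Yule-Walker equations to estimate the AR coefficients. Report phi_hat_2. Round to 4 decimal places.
\hat\phi_{2} = 0.0200

The Yule-Walker equations for an AR(p) process read, in matrix form,
  Gamma_p phi = r_p,   with   (Gamma_p)_{ij} = gamma(|i - j|),
                       (r_p)_i = gamma(i),   i,j = 1..p.
Substitute the sample gammas (Toeplitz matrix and right-hand side of size 2):
  Gamma_p = [[4.1961, -0.9035], [-0.9035, 4.1961]]
  r_p     = [-0.9035, 0.2746]
Written out:
  4.1961 phi_1 - 0.9035 phi_2 = -0.9035
  -0.9035 phi_1 + 4.1961 phi_2 = 0.2746
Solve by Cramer's rule:
  det = gamma(0)^2 - gamma(1)^2 = (4.1961)^2 - (-0.9035)^2 = 17.60725521 - 0.81631225 = 16.79094296
  phi_hat_1 = [gamma(1) gamma(0) - gamma(1) gamma(2)] / det = [(-0.9035)(4.1961) - (-0.9035)(0.2746)] / 16.79094296 = -3.54307525 / 16.79094296 = -0.211
  phi_hat_2 = [gamma(0) gamma(2) - gamma(1)^2] / det = [(4.1961)(0.2746) - (-0.9035)^2] / 16.79094296 = 0.33593681 / 16.79094296 = 0.02
So phi_hat = [-0.2110, 0.0200].
Therefore phi_hat_2 = 0.0200.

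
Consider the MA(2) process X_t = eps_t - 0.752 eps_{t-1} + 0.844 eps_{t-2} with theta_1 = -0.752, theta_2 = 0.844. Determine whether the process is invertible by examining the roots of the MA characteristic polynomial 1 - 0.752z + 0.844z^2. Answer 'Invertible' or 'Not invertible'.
\text{Invertible}

The MA(q) characteristic polynomial is P(z) = 1 - 0.752z + 0.844z^2.
Invertibility requires all roots to lie outside the unit circle, i.e. |z| > 1 for every root.
Set 1 + (-0.752) z + (0.844) z^2 = 0, i.e. a z^2 + b z + c = 0 with a = 0.844, b = -0.752, c = 1.
Discriminant D = b^2 - 4ac = (-0.752)^2 - 4*(0.844)*1 = 0.565504 - (3.376) = -2.810496.
D < 0, so the roots are the complex-conjugate pair z = (-b +/- i sqrt(-D)) / (2a) = 0.4455 +/- 0.9932i.
For a conjugate pair |z|^2 = z * conj(z) = (product of roots) = c/a = 1/(0.844) = 1.184834, so |z| = sqrt(1.184834) = 1.0885 for both roots.
Moduli of all roots: 1.0885, 1.0885.
All moduli strictly greater than 1? Yes.
Verdict: Invertible.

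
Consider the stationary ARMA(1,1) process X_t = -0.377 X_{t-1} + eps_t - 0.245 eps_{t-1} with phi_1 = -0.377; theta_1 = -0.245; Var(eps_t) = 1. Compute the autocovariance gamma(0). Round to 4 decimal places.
\gamma(0) = 1.4510

Multiply the model equation by X_{t-k} and take expectations. With theta_0 = psi_0 = 1 and psi_j the MA(infinity) weights, this gives
  gamma(k) - sum_i phi_i gamma(k-i) = c_k,
  c_k = sigma^2 * sum_{j=k..q} theta_j psi_{j-k}   (c_k = 0 for k > q),
using gamma(-m) = gamma(m).
psi-weights needed (psi_j = theta_j + sum_i phi_i psi_{j-i}):
  psi_1 = theta_1 + phi_1 = -0.245 + (-0.377) = -0.622
Right-hand sides:
  c_0 = sigma^2 (1 + theta_1 psi_1) = 1 * (1 + (-0.245)(-0.622)) = 1 * 1.15239 = 1.15239
  c_1 = sigma^2 theta_1 = 1 * (-0.245) = -0.245
  c_2 = 0
Equations for k = 0 and k = 1 (AR order 1):
  gamma(0) = phi_1 gamma(1) + c_0
  gamma(1) = phi_1 gamma(0) + c_1
Substituting the second into the first: gamma(0) (1 - phi_1^2) = c_0 + phi_1 c_1, so
  gamma(0) = (c_0 + phi_1 c_1) / (1 - phi_1^2) = (1.15239 + (-0.377)(-0.245)) / (1 - (-0.377)^2) = 1.244755 / 0.857871 = 1.450982.
Therefore gamma(0) = 1.4510 (to 4 decimal places).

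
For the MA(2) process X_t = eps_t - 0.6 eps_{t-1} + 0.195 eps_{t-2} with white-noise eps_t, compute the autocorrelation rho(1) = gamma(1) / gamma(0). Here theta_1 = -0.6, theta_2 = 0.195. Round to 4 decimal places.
\rho(1) = -0.5129

For an MA(q) process with theta_0 = 1, the autocovariance is
  gamma(k) = sigma^2 * sum_{i=0..q-k} theta_i * theta_{i+k},
and rho(k) = gamma(k) / gamma(0). Sigma^2 cancels.
  numerator   = (1)*(-0.6) + (-0.6)*(0.195) = -0.717.
  denominator = (1)^2 + (-0.6)^2 + (0.195)^2 = 1.398025.
  rho(1) = -0.717 / 1.398025 = -0.5129.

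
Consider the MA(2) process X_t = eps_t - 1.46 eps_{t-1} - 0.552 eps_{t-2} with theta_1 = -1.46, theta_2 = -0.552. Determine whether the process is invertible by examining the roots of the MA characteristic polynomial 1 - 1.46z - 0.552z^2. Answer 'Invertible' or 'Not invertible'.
\text{Not invertible}

The MA(q) characteristic polynomial is P(z) = 1 - 1.46z - 0.552z^2.
Invertibility requires all roots to lie outside the unit circle, i.e. |z| > 1 for every root.
Set 1 + (-1.46) z + (-0.552) z^2 = 0, i.e. a z^2 + b z + c = 0 with a = -0.552, b = -1.46, c = 1.
Discriminant D = b^2 - 4ac = (-1.46)^2 - 4*(-0.552)*1 = 2.1316 - (-2.208) = 4.3396.
D >= 0, so the roots are real: z = (-b +/- sqrt(D)) / (2a) = (1.46 +/- 2.083171) / (-1.104).
  z_1 = (1.46 + 2.083171) / (-1.104) = -3.2094,   |z_1| = 3.2094.
  z_2 = (1.46 - 2.083171) / (-1.104) = 0.5645,   |z_2| = 0.5645.
Moduli of all roots: 3.2094, 0.5645.
All moduli strictly greater than 1? No.
Verdict: Not invertible.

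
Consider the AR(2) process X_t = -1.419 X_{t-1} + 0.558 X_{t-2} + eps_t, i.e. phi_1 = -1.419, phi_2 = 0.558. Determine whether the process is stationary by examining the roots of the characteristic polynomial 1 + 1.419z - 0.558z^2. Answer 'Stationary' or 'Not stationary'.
\text{Not stationary}

The AR(p) characteristic polynomial is P(z) = 1 + 1.419z - 0.558z^2.
Stationarity requires all roots to lie outside the unit circle, i.e. |z| > 1 for every root.
Set 1 + (1.419) z + (-0.558) z^2 = 0, i.e. a z^2 + b z + c = 0 with a = -0.558, b = 1.419, c = 1.
Discriminant D = b^2 - 4ac = (1.419)^2 - 4*(-0.558)*1 = 2.013561 - (-2.232) = 4.245561.
D >= 0, so the roots are real: z = (-b +/- sqrt(D)) / (2a) = (-1.419 +/- 2.060476) / (-1.116).
  z_1 = (-1.419 + 2.060476) / (-1.116) = -0.5748,   |z_1| = 0.5748.
  z_2 = (-1.419 - 2.060476) / (-1.116) = 3.1178,   |z_2| = 3.1178.
Moduli of all roots: 0.5748, 3.1178.
All moduli strictly greater than 1? No.
Verdict: Not stationary.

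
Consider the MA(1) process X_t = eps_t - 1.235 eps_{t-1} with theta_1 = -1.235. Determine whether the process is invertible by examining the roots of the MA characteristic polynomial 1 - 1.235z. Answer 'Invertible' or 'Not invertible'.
\text{Not invertible}

The MA(q) characteristic polynomial is P(z) = 1 - 1.235z.
Invertibility requires all roots to lie outside the unit circle, i.e. |z| > 1 for every root.
This is linear in z: 1 + (-1.235) z = 0  =>  z = -1/(-1.235) = 0.809717,  |z| = 0.809717.
Moduli of all roots: 0.8097.
All moduli strictly greater than 1? No.
Verdict: Not invertible.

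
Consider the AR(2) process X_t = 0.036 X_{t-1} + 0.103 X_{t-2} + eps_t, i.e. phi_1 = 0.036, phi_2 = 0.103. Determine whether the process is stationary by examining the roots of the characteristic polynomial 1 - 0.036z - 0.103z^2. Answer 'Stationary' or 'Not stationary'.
\text{Stationary}

The AR(p) characteristic polynomial is P(z) = 1 - 0.036z - 0.103z^2.
Stationarity requires all roots to lie outside the unit circle, i.e. |z| > 1 for every root.
Set 1 + (-0.036) z + (-0.103) z^2 = 0, i.e. a z^2 + b z + c = 0 with a = -0.103, b = -0.036, c = 1.
Discriminant D = b^2 - 4ac = (-0.036)^2 - 4*(-0.103)*1 = 0.001296 - (-0.412) = 0.413296.
D >= 0, so the roots are real: z = (-b +/- sqrt(D)) / (2a) = (0.036 +/- 0.642881) / (-0.206).
  z_1 = (0.036 + 0.642881) / (-0.206) = -3.2955,   |z_1| = 3.2955.
  z_2 = (0.036 - 0.642881) / (-0.206) = 2.946,   |z_2| = 2.946.
Moduli of all roots: 3.2955, 2.9460.
All moduli strictly greater than 1? Yes.
Verdict: Stationary.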